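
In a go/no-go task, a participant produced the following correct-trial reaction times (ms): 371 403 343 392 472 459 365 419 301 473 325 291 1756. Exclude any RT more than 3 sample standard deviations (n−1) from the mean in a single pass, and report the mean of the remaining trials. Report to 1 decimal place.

384.5 ms

n = 13, ΣRT = 6370, M = 490.000
Σ(x−M)² = 1780486.00; s = √(1780486.00/12) = 385.193
Cutoffs: 490.000 ± 3·385.193 → [-665.6, 1645.6]
Outside: 1756 → excluded.
Retained (n=12): Σ = 4614, mean = 4614/12 = 384.500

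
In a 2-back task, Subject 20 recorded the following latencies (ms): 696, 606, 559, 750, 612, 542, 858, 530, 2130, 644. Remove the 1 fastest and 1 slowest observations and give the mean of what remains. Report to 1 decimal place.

658.4 ms

Sorted: 530, 542, 559, 606, 612, 644, 696, 750, 858, 2130
Drop lowest 1 (530) and highest 1 (2130)
Remaining (n=8): Σ = 5267, mean = 5267/8 = 658.375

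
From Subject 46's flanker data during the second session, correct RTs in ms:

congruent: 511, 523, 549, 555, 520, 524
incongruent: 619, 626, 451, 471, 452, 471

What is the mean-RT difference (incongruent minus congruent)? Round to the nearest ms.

-15 ms

M(congruent) = 3182/6 = 530.333
M(incongruent) = 3090/6 = 515.000
Difference = 515.000 − 530.333 = -15.333 ms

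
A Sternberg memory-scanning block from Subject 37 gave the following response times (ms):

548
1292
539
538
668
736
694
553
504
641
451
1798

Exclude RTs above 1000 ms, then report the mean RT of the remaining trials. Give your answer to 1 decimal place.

Excluded: 1292, 1798
Retained (n=10): Σ = 5872
Mean = 5872/10 = 587.2000

587.2 ms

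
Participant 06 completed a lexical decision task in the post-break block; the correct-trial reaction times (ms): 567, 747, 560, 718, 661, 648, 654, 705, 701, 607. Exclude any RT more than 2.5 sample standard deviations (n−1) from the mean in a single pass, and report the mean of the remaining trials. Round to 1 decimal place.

n = 10, ΣRT = 6568, M = 656.800
Σ(x−M)² = 36175.60; s = √(36175.60/9) = 63.400
Cutoffs: 656.800 ± 2.5·63.400 → [498.3, 815.3]
No RTs fall outside the cutoffs; all 10 retained. Mean = 6568/10 = 656.800

656.8 ms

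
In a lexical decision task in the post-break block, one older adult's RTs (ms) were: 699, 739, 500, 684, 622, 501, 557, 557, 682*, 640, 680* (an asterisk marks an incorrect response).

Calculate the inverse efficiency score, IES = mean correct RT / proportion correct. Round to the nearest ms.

747 ms

Correct trials (n=9): 699, 739, 500, 684, 622, 501, 557, 557, 640
Mean correct RT = 5499/9 = 611.0000 ms
Proportion correct = 9/11
IES = 611.0000 / (9/11) = 746.778 ms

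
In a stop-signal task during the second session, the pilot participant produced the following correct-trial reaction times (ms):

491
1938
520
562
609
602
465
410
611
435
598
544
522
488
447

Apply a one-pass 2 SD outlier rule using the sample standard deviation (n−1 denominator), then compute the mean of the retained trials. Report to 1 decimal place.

521.7 ms

n = 15, ΣRT = 9242, M = 616.133
Σ(x−M)² = 1932997.73; s = √(1932997.73/14) = 371.579
Cutoffs: 616.133 ± 2·371.579 → [-127.0, 1359.3]
Outside: 1938 → excluded.
Retained (n=14): Σ = 7304, mean = 7304/14 = 521.714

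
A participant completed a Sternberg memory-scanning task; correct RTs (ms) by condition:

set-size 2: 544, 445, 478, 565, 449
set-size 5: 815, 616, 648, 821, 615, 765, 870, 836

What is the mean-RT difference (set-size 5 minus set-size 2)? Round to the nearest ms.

252 ms

M(set-size 2) = 2481/5 = 496.200
M(set-size 5) = 5986/8 = 748.250
Difference = 748.250 − 496.200 = 252.050 ms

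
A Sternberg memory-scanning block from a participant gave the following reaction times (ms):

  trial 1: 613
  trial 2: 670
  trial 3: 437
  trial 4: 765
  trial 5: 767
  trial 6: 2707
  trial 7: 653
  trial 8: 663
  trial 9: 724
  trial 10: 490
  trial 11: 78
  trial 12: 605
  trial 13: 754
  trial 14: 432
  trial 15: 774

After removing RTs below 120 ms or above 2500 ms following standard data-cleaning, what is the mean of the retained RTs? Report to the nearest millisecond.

642 ms

Excluded: 78, 2707
Retained (n=13): Σ = 8347
Mean = 8347/13 = 642.0769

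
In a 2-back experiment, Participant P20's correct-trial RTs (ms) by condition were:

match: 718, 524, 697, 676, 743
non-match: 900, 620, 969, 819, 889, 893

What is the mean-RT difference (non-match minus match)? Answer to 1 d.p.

M(match) = 3358/5 = 671.600
M(non-match) = 5090/6 = 848.333
Difference = 848.333 − 671.600 = 176.733 ms

176.7 ms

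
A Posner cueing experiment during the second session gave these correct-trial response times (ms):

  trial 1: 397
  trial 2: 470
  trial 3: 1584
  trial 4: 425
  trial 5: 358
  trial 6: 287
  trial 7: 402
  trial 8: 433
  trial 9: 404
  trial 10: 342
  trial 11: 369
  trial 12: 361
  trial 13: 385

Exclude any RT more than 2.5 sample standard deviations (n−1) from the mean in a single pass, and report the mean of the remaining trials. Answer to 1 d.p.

386.1 ms

n = 13, ΣRT = 6217, M = 478.231
Σ(x−M)² = 1349542.31; s = √(1349542.31/12) = 335.353
Cutoffs: 478.231 ± 2.5·335.353 → [-360.2, 1316.6]
Outside: 1584 → excluded.
Retained (n=12): Σ = 4633, mean = 4633/12 = 386.083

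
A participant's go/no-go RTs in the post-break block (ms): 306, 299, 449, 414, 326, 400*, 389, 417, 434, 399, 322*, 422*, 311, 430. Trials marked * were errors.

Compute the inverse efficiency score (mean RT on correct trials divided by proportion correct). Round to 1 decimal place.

482.9 ms

Correct trials (n=11): 306, 299, 449, 414, 326, 389, 417, 434, 399, 311, 430
Mean correct RT = 4174/11 = 379.4545 ms
Proportion correct = 11/14
IES = 379.4545 / (11/14) = 482.942 ms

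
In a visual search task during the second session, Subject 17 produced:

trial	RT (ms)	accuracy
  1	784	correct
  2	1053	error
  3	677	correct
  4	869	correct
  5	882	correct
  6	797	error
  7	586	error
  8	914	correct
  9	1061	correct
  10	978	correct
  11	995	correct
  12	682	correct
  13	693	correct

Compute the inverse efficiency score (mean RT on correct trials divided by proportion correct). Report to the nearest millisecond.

Correct trials (n=10): 784, 677, 869, 882, 914, 1061, 978, 995, 682, 693
Mean correct RT = 8535/10 = 853.5000 ms
Proportion correct = 10/13
IES = 853.5000 / (10/13) = 1109.550 ms

1110 ms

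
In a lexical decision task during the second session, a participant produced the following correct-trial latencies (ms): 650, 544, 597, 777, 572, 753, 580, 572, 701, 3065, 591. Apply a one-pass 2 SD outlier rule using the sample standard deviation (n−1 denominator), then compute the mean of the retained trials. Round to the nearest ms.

634 ms

n = 11, ΣRT = 9402, M = 854.727
Σ(x−M)² = 5435112.18; s = √(5435112.18/10) = 737.232
Cutoffs: 854.727 ± 2·737.232 → [-619.7, 2329.2]
Outside: 3065 → excluded.
Retained (n=10): Σ = 6337, mean = 6337/10 = 633.700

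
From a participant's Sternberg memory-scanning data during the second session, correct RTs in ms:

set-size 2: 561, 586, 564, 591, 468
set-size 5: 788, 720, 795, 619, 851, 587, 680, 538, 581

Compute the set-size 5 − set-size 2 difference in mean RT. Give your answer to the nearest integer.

M(set-size 2) = 2770/5 = 554.000
M(set-size 5) = 6159/9 = 684.333
Difference = 684.333 − 554.000 = 130.333 ms

130 ms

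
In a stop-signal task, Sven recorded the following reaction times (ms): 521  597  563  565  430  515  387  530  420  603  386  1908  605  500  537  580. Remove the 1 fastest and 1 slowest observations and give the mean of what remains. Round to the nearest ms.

525 ms

Sorted: 386, 387, 420, 430, 500, 515, 521, 530, 537, 563, 565, 580, 597, 603, 605, 1908
Drop lowest 1 (386) and highest 1 (1908)
Remaining (n=14): Σ = 7353, mean = 7353/14 = 525.214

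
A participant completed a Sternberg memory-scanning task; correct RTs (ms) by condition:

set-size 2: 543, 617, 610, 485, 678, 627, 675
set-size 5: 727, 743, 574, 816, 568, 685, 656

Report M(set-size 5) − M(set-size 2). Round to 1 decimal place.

76.3 ms

M(set-size 2) = 4235/7 = 605.000
M(set-size 5) = 4769/7 = 681.286
Difference = 681.286 − 605.000 = 76.286 ms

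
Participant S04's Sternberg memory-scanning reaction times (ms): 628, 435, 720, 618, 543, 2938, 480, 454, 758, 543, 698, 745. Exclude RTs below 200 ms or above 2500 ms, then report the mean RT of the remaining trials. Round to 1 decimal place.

602.0 ms

Excluded: 2938
Retained (n=11): Σ = 6622
Mean = 6622/11 = 602.0000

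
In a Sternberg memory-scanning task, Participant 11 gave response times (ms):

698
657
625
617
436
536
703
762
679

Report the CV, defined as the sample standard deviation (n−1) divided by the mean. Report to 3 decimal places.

0.155

n = 9, Σ = 5713, M = 634.7778
Σ(x−M)² = 76967.556; s = √(76967.556/8) = 98.0864
CV = 98.0864 / 634.7778 = 0.15452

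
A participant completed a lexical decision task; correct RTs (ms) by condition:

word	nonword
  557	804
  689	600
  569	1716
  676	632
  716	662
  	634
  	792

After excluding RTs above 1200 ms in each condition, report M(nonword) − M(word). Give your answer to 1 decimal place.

45.9 ms

nonword: exclude 1716
M(word) = 3207/5 = 641.400
M(nonword) = 4124/6 = 687.333
Difference = 687.333 − 641.400 = 45.933 ms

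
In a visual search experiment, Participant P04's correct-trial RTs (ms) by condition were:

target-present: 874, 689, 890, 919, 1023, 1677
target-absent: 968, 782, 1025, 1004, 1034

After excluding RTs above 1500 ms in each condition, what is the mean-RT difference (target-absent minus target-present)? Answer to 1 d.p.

target-present: exclude 1677
M(target-present) = 4395/5 = 879.000
M(target-absent) = 4813/5 = 962.600
Difference = 962.600 − 879.000 = 83.600 ms

83.6 ms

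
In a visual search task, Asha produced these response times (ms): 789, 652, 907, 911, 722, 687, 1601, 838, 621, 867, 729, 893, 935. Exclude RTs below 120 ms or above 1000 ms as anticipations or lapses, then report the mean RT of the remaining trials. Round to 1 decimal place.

Excluded: 1601
Retained (n=12): Σ = 9551
Mean = 9551/12 = 795.9167

795.9 ms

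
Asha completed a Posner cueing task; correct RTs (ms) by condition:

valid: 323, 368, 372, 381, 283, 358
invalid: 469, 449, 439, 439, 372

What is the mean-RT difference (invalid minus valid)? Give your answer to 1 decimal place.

86.1 ms

M(valid) = 2085/6 = 347.500
M(invalid) = 2168/5 = 433.600
Difference = 433.600 − 347.500 = 86.100 ms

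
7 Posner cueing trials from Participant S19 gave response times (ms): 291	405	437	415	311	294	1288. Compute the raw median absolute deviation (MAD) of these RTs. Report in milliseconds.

Sorted: 291, 294, 311, 405, 415, 437, 1288 → median = 405
|x − 405|: 114, 0, 32, 10, 94, 111, 883
Sorted deviations: 0, 10, 32, 94, 111, 114, 883 → MAD = 94

94 ms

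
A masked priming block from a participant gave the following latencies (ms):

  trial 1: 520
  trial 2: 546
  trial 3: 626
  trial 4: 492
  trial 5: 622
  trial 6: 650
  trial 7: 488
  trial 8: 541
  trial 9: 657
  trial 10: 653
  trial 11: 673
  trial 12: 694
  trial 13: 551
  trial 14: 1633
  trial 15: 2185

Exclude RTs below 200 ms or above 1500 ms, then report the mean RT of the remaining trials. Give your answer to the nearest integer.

Excluded: 1633, 2185
Retained (n=13): Σ = 7713
Mean = 7713/13 = 593.3077

593 ms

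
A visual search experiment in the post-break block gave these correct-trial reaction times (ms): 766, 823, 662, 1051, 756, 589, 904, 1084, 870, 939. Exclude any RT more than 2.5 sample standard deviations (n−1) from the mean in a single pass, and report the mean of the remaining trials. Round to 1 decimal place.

844.4 ms

n = 10, ΣRT = 8444, M = 844.400
Σ(x−M)² = 226166.40; s = √(226166.40/9) = 158.523
Cutoffs: 844.400 ± 2.5·158.523 → [448.1, 1240.7]
No RTs fall outside the cutoffs; all 10 retained. Mean = 8444/10 = 844.400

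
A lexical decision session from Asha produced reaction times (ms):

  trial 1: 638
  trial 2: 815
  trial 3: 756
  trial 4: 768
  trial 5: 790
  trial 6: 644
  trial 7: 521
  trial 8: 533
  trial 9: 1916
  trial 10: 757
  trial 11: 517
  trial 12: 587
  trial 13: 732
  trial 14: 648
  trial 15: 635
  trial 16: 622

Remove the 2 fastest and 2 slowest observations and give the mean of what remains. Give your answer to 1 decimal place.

675.8 ms

Sorted: 517, 521, 533, 587, 622, 635, 638, 644, 648, 732, 756, 757, 768, 790, 815, 1916
Drop lowest 2 (517, 521) and highest 2 (815, 1916)
Remaining (n=12): Σ = 8110, mean = 8110/12 = 675.833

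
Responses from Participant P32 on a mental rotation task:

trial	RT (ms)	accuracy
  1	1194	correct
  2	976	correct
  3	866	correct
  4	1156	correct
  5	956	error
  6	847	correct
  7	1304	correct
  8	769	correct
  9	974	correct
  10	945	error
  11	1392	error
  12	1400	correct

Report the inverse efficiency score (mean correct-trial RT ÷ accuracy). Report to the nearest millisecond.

1405 ms

Correct trials (n=9): 1194, 976, 866, 1156, 847, 1304, 769, 974, 1400
Mean correct RT = 9486/9 = 1054.0000 ms
Proportion correct = 9/12
IES = 1054.0000 / (9/12) = 1405.333 ms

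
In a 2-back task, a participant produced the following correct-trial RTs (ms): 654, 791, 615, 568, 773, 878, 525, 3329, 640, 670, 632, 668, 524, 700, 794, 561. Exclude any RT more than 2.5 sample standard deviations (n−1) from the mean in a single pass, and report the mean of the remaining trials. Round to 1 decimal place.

666.2 ms

n = 16, ΣRT = 13322, M = 832.625
Σ(x−M)² = 6802175.75; s = √(6802175.75/15) = 673.408
Cutoffs: 832.625 ± 2.5·673.408 → [-850.9, 2516.1]
Outside: 3329 → excluded.
Retained (n=15): Σ = 9993, mean = 9993/15 = 666.200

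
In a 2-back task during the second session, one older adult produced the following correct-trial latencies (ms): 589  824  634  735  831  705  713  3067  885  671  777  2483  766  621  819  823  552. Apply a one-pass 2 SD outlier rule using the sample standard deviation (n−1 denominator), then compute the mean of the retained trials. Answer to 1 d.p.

729.7 ms

n = 17, ΣRT = 16495, M = 970.294
Σ(x−M)² = 7693195.53; s = √(7693195.53/16) = 693.415
Cutoffs: 970.294 ± 2·693.415 → [-416.5, 2357.1]
Outside: 2483, 3067 → excluded.
Retained (n=15): Σ = 10945, mean = 10945/15 = 729.667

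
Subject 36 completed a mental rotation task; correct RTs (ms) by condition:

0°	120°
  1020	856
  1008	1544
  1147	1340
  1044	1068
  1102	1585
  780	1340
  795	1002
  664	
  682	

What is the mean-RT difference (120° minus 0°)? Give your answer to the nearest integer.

M(0°) = 8242/9 = 915.778
M(120°) = 8735/7 = 1247.857
Difference = 1247.857 − 915.778 = 332.079 ms

332 ms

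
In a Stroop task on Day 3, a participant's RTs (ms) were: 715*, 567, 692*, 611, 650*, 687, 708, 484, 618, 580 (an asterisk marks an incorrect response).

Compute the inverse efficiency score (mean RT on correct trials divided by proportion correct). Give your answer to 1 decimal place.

868.4 ms

Correct trials (n=7): 567, 611, 687, 708, 484, 618, 580
Mean correct RT = 4255/7 = 607.8571 ms
Proportion correct = 7/10
IES = 607.8571 / (7/10) = 868.367 ms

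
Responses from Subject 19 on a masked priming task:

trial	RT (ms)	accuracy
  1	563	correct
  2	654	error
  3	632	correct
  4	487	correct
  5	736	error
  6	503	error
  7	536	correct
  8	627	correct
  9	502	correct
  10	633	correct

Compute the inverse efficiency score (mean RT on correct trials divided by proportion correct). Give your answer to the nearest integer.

Correct trials (n=7): 563, 632, 487, 536, 627, 502, 633
Mean correct RT = 3980/7 = 568.5714 ms
Proportion correct = 7/10
IES = 568.5714 / (7/10) = 812.245 ms

812 ms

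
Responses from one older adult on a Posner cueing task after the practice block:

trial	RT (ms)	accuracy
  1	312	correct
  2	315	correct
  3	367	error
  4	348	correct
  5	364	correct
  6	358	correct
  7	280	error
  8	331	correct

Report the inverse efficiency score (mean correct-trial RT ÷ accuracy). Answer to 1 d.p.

Correct trials (n=6): 312, 315, 348, 364, 358, 331
Mean correct RT = 2028/6 = 338.0000 ms
Proportion correct = 6/8
IES = 338.0000 / (6/8) = 450.667 ms

450.7 ms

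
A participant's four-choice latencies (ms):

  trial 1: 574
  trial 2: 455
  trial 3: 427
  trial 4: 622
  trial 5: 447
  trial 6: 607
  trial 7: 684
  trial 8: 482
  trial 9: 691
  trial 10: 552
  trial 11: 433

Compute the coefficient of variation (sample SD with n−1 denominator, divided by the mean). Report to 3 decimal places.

0.184

n = 11, Σ = 5974, M = 543.0909
Σ(x−M)² = 99400.909; s = √(99400.909/10) = 99.7000
CV = 99.7000 / 543.0909 = 0.18358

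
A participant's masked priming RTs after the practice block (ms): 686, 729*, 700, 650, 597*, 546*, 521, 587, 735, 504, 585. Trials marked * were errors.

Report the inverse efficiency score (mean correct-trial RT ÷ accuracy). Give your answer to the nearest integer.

Correct trials (n=8): 686, 700, 650, 521, 587, 735, 504, 585
Mean correct RT = 4968/8 = 621.0000 ms
Proportion correct = 8/11
IES = 621.0000 / (8/11) = 853.875 ms

854 ms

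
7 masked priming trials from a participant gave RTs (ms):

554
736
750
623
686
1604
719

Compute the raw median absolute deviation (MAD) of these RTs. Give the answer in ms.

Sorted: 554, 623, 686, 719, 736, 750, 1604 → median = 719
|x − 719|: 165, 17, 31, 96, 33, 885, 0
Sorted deviations: 0, 17, 31, 33, 96, 165, 885 → MAD = 33

33 ms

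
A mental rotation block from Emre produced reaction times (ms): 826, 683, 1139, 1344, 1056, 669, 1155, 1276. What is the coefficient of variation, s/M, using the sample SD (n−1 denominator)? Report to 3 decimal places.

n = 8, Σ = 8148, M = 1018.5000
Σ(x−M)² = 478582.000; s = √(478582.000/7) = 261.4744
CV = 261.4744 / 1018.5000 = 0.25672

0.257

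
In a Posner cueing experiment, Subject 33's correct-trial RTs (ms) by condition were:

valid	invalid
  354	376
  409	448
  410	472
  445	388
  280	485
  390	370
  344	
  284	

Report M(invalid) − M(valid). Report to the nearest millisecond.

59 ms

M(valid) = 2916/8 = 364.500
M(invalid) = 2539/6 = 423.167
Difference = 423.167 − 364.500 = 58.667 ms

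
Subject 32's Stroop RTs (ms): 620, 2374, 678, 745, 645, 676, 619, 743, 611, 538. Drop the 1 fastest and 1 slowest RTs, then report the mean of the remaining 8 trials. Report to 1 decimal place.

Sorted: 538, 611, 619, 620, 645, 676, 678, 743, 745, 2374
Drop lowest 1 (538) and highest 1 (2374)
Remaining (n=8): Σ = 5337, mean = 5337/8 = 667.125

667.1 ms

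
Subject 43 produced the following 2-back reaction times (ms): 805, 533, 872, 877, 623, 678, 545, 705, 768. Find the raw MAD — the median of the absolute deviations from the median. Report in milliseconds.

100 ms

Sorted: 533, 545, 623, 678, 705, 768, 805, 872, 877 → median = 705
|x − 705|: 100, 172, 167, 172, 82, 27, 160, 0, 63
Sorted deviations: 0, 27, 63, 82, 100, 160, 167, 172, 172 → MAD = 100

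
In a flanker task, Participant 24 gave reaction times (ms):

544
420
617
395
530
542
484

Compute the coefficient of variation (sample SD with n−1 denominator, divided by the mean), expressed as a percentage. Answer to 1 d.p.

n = 7, Σ = 3532, M = 504.5714
Σ(x−M)² = 35823.714; s = √(35823.714/6) = 77.2698
CV = 77.2698 / 504.5714 = 0.15314 = 15.314%

15.3%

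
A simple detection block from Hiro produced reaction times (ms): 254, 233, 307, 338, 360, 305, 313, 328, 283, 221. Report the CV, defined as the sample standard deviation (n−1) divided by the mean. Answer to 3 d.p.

n = 10, Σ = 2942, M = 294.2000
Σ(x−M)² = 18869.600; s = √(18869.600/9) = 45.7889
CV = 45.7889 / 294.2000 = 0.15564

0.156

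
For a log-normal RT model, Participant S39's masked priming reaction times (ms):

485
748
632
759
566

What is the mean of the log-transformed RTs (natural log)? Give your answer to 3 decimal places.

ln(RT): 6.1841, 6.6174, 6.4489, 6.6320, 6.3386
Σ ln(RT) = 32.2210
Mean = 32.2210/5 = 6.44421

6.444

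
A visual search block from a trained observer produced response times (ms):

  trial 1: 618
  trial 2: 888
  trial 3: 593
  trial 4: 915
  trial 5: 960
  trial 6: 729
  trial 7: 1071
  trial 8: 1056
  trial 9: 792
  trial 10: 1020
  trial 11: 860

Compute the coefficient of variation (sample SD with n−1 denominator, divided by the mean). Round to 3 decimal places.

0.192

n = 11, Σ = 9502, M = 863.8182
Σ(x−M)² = 273823.636; s = √(273823.636/10) = 165.4762
CV = 165.4762 / 863.8182 = 0.19156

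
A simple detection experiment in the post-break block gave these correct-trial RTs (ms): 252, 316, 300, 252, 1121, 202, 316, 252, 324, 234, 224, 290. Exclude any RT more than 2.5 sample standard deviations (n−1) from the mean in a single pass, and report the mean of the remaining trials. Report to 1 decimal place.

n = 12, ΣRT = 4083, M = 340.250
Σ(x−M)² = 682436.25; s = √(682436.25/11) = 249.078
Cutoffs: 340.250 ± 2.5·249.078 → [-282.4, 962.9]
Outside: 1121 → excluded.
Retained (n=11): Σ = 2962, mean = 2962/11 = 269.273

269.3 ms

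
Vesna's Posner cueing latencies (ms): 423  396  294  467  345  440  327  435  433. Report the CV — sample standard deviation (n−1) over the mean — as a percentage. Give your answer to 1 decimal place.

15.1%

n = 9, Σ = 3560, M = 395.5556
Σ(x−M)² = 28360.222; s = √(28360.222/8) = 59.5401
CV = 59.5401 / 395.5556 = 0.15052 = 15.052%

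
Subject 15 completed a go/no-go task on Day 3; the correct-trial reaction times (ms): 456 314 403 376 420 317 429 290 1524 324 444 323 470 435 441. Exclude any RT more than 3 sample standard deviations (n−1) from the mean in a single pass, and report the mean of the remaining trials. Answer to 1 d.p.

388.7 ms

n = 15, ΣRT = 6966, M = 464.400
Σ(x−M)² = 1253959.60; s = √(1253959.60/14) = 299.280
Cutoffs: 464.400 ± 3·299.280 → [-433.4, 1362.2]
Outside: 1524 → excluded.
Retained (n=14): Σ = 5442, mean = 5442/14 = 388.714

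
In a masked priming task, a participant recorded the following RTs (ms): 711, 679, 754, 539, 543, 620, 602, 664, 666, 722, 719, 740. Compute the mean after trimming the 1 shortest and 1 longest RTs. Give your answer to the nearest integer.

667 ms

Sorted: 539, 543, 602, 620, 664, 666, 679, 711, 719, 722, 740, 754
Drop lowest 1 (539) and highest 1 (754)
Remaining (n=10): Σ = 6666, mean = 6666/10 = 666.600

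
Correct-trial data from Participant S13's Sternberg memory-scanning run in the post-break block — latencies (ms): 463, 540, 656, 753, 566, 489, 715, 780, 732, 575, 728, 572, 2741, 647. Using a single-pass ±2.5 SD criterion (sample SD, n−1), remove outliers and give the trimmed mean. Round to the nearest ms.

n = 14, ΣRT = 10957, M = 782.643
Σ(x−M)² = 4262305.21; s = √(4262305.21/13) = 572.599
Cutoffs: 782.643 ± 2.5·572.599 → [-648.9, 2214.1]
Outside: 2741 → excluded.
Retained (n=13): Σ = 8216, mean = 8216/13 = 632.000

632 ms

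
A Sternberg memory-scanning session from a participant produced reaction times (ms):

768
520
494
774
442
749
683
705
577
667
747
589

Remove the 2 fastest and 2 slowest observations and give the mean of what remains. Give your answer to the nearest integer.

655 ms

Sorted: 442, 494, 520, 577, 589, 667, 683, 705, 747, 749, 768, 774
Drop lowest 2 (442, 494) and highest 2 (768, 774)
Remaining (n=8): Σ = 5237, mean = 5237/8 = 654.625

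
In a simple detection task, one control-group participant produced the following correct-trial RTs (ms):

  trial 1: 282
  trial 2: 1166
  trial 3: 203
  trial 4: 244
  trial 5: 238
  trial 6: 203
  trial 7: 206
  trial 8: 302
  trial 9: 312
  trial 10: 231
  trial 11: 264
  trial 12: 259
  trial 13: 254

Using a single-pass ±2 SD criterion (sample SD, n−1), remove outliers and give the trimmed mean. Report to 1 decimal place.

249.8 ms

n = 13, ΣRT = 4164, M = 320.308
Σ(x−M)² = 789554.77; s = √(789554.77/12) = 256.508
Cutoffs: 320.308 ± 2·256.508 → [-192.7, 833.3]
Outside: 1166 → excluded.
Retained (n=12): Σ = 2998, mean = 2998/12 = 249.833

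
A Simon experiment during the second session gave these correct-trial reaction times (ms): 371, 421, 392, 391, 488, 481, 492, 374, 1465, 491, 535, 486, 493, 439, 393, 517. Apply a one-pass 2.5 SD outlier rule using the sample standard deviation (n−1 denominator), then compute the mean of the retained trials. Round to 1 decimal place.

450.9 ms

n = 16, ΣRT = 8229, M = 514.312
Σ(x−M)² = 1007829.44; s = √(1007829.44/15) = 259.208
Cutoffs: 514.312 ± 2.5·259.208 → [-133.7, 1162.3]
Outside: 1465 → excluded.
Retained (n=15): Σ = 6764, mean = 6764/15 = 450.933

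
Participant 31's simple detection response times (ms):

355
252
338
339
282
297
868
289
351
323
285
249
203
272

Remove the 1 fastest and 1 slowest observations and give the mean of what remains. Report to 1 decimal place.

Sorted: 203, 249, 252, 272, 282, 285, 289, 297, 323, 338, 339, 351, 355, 868
Drop lowest 1 (203) and highest 1 (868)
Remaining (n=12): Σ = 3632, mean = 3632/12 = 302.667

302.7 ms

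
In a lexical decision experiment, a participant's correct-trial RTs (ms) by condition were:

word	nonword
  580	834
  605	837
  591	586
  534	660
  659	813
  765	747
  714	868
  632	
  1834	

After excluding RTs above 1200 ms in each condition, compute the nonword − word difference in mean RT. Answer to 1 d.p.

128.6 ms

word: exclude 1834
M(word) = 5080/8 = 635.000
M(nonword) = 5345/7 = 763.571
Difference = 763.571 − 635.000 = 128.571 ms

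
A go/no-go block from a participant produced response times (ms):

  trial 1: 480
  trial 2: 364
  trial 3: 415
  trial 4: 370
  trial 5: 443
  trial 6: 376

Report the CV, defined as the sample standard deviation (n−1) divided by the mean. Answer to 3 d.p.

n = 6, Σ = 2448, M = 408.0000
Σ(x−M)² = 10862.000; s = √(10862.000/5) = 46.6090
CV = 46.6090 / 408.0000 = 0.11424

0.114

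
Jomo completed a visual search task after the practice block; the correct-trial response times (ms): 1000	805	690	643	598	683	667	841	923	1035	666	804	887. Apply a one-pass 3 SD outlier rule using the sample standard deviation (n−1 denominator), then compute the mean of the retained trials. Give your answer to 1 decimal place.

n = 13, ΣRT = 10242, M = 787.846
Σ(x−M)² = 244611.69; s = √(244611.69/12) = 142.774
Cutoffs: 787.846 ± 3·142.774 → [359.5, 1216.2]
No RTs fall outside the cutoffs; all 13 retained. Mean = 10242/13 = 787.846

787.8 ms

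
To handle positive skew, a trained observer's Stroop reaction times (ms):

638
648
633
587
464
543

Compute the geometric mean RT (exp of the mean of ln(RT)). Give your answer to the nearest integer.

582 ms

ln(RT): 6.4583, 6.4739, 6.4505, 6.3750, 6.1399, 6.2971
Mean ln(RT) = 38.1947/6 = 6.36579
Geometric mean = exp(6.36579) = 581.60 ms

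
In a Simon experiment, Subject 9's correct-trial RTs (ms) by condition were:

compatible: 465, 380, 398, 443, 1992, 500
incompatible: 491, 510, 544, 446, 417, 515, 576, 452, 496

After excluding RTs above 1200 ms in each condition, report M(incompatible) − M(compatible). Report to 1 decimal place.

compatible: exclude 1992
M(compatible) = 2186/5 = 437.200
M(incompatible) = 4447/9 = 494.111
Difference = 494.111 − 437.200 = 56.911 ms

56.9 ms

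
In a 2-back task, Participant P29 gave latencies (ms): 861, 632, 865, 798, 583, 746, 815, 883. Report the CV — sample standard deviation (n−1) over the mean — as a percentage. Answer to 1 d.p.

14.5%

n = 8, Σ = 6183, M = 772.8750
Σ(x−M)² = 87406.875; s = √(87406.875/7) = 111.7439
CV = 111.7439 / 772.8750 = 0.14458 = 14.458%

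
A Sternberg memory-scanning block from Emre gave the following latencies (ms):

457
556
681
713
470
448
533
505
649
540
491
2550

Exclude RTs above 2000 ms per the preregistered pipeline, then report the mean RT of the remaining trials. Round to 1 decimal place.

Excluded: 2550
Retained (n=11): Σ = 6043
Mean = 6043/11 = 549.3636

549.4 ms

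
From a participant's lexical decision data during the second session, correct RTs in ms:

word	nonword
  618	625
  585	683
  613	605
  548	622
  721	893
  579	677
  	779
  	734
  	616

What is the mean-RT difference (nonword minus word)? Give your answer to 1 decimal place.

82.0 ms

M(word) = 3664/6 = 610.667
M(nonword) = 6234/9 = 692.667
Difference = 692.667 − 610.667 = 82.000 ms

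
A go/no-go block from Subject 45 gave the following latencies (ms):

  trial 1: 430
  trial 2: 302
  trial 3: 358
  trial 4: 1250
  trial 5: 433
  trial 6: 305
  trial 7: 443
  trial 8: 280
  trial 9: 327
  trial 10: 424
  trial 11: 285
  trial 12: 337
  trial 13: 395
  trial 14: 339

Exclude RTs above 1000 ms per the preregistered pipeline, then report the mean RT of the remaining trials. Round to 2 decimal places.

Excluded: 1250
Retained (n=13): Σ = 4658
Mean = 4658/13 = 358.3077

358.31 ms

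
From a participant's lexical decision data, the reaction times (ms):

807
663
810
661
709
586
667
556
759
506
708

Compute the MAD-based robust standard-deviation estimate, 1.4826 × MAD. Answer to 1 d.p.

Sorted: 506, 556, 586, 661, 663, 667, 708, 709, 759, 807, 810 → median = 667
|x − 667| sorted: 0, 4, 6, 41, 42, 81, 92, 111, 140, 143, 161 → MAD = 81
Robust SD ≈ 1.4826 × 81 = 120.091

120.1 ms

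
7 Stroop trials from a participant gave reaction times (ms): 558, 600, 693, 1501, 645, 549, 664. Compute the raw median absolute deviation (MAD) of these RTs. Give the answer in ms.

Sorted: 549, 558, 600, 645, 664, 693, 1501 → median = 645
|x − 645|: 87, 45, 48, 856, 0, 96, 19
Sorted deviations: 0, 19, 45, 48, 87, 96, 856 → MAD = 48

48 ms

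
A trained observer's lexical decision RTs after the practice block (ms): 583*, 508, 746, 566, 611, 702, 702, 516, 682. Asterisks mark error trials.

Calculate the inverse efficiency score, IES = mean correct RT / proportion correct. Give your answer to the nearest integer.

Correct trials (n=8): 508, 746, 566, 611, 702, 702, 516, 682
Mean correct RT = 5033/8 = 629.1250 ms
Proportion correct = 8/9
IES = 629.1250 / (8/9) = 707.766 ms

708 ms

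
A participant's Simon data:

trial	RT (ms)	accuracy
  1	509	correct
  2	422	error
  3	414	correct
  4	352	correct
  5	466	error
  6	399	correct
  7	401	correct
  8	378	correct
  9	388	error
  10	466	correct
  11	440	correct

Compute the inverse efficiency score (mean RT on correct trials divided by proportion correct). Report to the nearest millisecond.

Correct trials (n=8): 509, 414, 352, 399, 401, 378, 466, 440
Mean correct RT = 3359/8 = 419.8750 ms
Proportion correct = 8/11
IES = 419.8750 / (8/11) = 577.328 ms

577 ms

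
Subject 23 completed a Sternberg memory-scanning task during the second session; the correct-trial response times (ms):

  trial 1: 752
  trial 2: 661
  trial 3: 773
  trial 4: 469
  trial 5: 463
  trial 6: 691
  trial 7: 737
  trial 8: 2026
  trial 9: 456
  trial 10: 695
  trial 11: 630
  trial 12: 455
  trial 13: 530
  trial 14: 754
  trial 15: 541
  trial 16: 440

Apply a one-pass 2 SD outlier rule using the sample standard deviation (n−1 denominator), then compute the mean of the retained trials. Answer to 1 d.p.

603.1 ms

n = 16, ΣRT = 11073, M = 692.062
Σ(x−M)² = 2126984.94; s = √(2126984.94/15) = 376.562
Cutoffs: 692.062 ± 2·376.562 → [-61.1, 1445.2]
Outside: 2026 → excluded.
Retained (n=15): Σ = 9047, mean = 9047/15 = 603.133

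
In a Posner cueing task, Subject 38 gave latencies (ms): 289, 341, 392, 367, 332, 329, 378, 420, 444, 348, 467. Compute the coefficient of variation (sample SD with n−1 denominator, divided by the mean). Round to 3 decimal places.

n = 11, Σ = 4107, M = 373.3636
Σ(x−M)² = 28828.545; s = √(28828.545/10) = 53.6922
CV = 53.6922 / 373.3636 = 0.14381

0.144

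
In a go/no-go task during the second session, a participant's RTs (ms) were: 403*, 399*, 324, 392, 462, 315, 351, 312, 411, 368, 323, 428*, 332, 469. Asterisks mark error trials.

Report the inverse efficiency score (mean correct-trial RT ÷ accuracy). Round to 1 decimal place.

Correct trials (n=11): 324, 392, 462, 315, 351, 312, 411, 368, 323, 332, 469
Mean correct RT = 4059/11 = 369.0000 ms
Proportion correct = 11/14
IES = 369.0000 / (11/14) = 469.636 ms

469.6 ms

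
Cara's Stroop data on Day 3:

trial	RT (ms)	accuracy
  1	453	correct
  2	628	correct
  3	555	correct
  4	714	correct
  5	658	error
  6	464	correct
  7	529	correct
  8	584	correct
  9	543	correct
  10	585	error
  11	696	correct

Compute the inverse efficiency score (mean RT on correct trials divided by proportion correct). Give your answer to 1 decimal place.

701.6 ms

Correct trials (n=9): 453, 628, 555, 714, 464, 529, 584, 543, 696
Mean correct RT = 5166/9 = 574.0000 ms
Proportion correct = 9/11
IES = 574.0000 / (9/11) = 701.556 ms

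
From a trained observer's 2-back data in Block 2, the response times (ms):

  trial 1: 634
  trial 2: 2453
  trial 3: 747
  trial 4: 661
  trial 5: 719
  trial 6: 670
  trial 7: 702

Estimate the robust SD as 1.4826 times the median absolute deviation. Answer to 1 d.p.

Sorted: 634, 661, 670, 702, 719, 747, 2453 → median = 702
|x − 702| sorted: 0, 17, 32, 41, 45, 68, 1751 → MAD = 41
Robust SD ≈ 1.4826 × 41 = 60.787

60.8 ms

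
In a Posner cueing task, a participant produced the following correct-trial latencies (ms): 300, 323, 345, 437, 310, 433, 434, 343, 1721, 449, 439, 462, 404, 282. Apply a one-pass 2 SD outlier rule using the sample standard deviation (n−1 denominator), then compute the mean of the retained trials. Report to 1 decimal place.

381.6 ms

n = 14, ΣRT = 6682, M = 477.286
Σ(x−M)² = 1717040.86; s = √(1717040.86/13) = 363.428
Cutoffs: 477.286 ± 2·363.428 → [-249.6, 1204.1]
Outside: 1721 → excluded.
Retained (n=13): Σ = 4961, mean = 4961/13 = 381.615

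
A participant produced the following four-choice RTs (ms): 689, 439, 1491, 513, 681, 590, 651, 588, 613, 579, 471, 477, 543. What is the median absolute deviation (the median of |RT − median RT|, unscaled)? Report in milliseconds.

75 ms

Sorted: 439, 471, 477, 513, 543, 579, 588, 590, 613, 651, 681, 689, 1491 → median = 588
|x − 588|: 101, 149, 903, 75, 93, 2, 63, 0, 25, 9, 117, 111, 45
Sorted deviations: 0, 2, 9, 25, 45, 63, 75, 93, 101, 111, 117, 149, 903 → MAD = 75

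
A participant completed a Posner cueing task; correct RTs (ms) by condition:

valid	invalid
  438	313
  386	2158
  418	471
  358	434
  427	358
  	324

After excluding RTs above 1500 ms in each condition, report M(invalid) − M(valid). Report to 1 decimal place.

-25.4 ms

invalid: exclude 2158
M(valid) = 2027/5 = 405.400
M(invalid) = 1900/5 = 380.000
Difference = 380.000 − 405.400 = -25.400 ms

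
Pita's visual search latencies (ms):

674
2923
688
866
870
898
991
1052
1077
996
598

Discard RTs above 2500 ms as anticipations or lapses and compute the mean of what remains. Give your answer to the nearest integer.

Excluded: 2923
Retained (n=10): Σ = 8710
Mean = 8710/10 = 871.0000

871 ms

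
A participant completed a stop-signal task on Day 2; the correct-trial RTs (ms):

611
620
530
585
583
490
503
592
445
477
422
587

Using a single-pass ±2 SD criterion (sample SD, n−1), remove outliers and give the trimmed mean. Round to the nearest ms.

n = 12, ΣRT = 6445, M = 537.083
Σ(x−M)² = 51012.92; s = √(51012.92/11) = 68.099
Cutoffs: 537.083 ± 2·68.099 → [400.9, 673.3]
No RTs fall outside the cutoffs; all 12 retained. Mean = 6445/12 = 537.083

537 ms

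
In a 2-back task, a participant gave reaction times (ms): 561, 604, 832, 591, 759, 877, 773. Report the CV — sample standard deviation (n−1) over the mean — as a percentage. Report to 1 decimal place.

n = 7, Σ = 4997, M = 713.8571
Σ(x−M)² = 96636.857; s = √(96636.857/6) = 126.9100
CV = 126.9100 / 713.8571 = 0.17778 = 17.778%

17.8%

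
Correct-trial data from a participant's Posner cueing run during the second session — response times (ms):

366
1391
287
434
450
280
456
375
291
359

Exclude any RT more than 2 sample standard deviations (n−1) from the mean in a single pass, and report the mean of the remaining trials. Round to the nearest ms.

n = 10, ΣRT = 4689, M = 468.900
Σ(x−M)² = 983912.90; s = √(983912.90/9) = 330.641
Cutoffs: 468.900 ± 2·330.641 → [-192.4, 1130.2]
Outside: 1391 → excluded.
Retained (n=9): Σ = 3298, mean = 3298/9 = 366.444

366 ms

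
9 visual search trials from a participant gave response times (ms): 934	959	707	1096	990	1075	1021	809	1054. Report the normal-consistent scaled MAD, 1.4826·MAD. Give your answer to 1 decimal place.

94.9 ms

Sorted: 707, 809, 934, 959, 990, 1021, 1054, 1075, 1096 → median = 990
|x − 990| sorted: 0, 31, 31, 56, 64, 85, 106, 181, 283 → MAD = 64
Robust SD ≈ 1.4826 × 64 = 94.886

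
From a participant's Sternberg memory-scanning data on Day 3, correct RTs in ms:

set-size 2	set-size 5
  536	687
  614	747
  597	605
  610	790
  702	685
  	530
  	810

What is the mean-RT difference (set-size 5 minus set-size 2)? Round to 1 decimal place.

81.6 ms

M(set-size 2) = 3059/5 = 611.800
M(set-size 5) = 4854/7 = 693.429
Difference = 693.429 − 611.800 = 81.629 ms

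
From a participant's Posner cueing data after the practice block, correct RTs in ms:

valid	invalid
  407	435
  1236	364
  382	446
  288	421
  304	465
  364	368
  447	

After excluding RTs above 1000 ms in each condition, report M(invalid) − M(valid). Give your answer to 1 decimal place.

valid: exclude 1236
M(valid) = 2192/6 = 365.333
M(invalid) = 2499/6 = 416.500
Difference = 416.500 − 365.333 = 51.167 ms

51.2 ms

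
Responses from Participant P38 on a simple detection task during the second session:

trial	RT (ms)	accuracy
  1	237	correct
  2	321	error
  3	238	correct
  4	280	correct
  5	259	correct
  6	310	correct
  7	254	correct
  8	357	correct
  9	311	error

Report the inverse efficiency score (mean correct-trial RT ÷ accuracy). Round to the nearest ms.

355 ms

Correct trials (n=7): 237, 238, 280, 259, 310, 254, 357
Mean correct RT = 1935/7 = 276.4286 ms
Proportion correct = 7/9
IES = 276.4286 / (7/9) = 355.408 ms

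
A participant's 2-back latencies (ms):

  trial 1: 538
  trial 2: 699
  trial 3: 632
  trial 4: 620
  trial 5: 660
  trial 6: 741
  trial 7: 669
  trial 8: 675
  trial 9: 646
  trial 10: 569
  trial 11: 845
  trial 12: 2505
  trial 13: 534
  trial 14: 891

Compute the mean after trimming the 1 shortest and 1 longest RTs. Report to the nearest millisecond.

682 ms

Sorted: 534, 538, 569, 620, 632, 646, 660, 669, 675, 699, 741, 845, 891, 2505
Drop lowest 1 (534) and highest 1 (2505)
Remaining (n=12): Σ = 8185, mean = 8185/12 = 682.083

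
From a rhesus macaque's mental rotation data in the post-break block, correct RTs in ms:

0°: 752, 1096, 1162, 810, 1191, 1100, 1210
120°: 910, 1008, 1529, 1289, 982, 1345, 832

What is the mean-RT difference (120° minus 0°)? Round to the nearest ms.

M(0°) = 7321/7 = 1045.857
M(120°) = 7895/7 = 1127.857
Difference = 1127.857 − 1045.857 = 82.000 ms

82 ms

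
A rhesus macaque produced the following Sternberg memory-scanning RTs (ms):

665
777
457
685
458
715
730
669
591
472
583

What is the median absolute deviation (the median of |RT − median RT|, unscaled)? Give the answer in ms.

74 ms

Sorted: 457, 458, 472, 583, 591, 665, 669, 685, 715, 730, 777 → median = 665
|x − 665|: 0, 112, 208, 20, 207, 50, 65, 4, 74, 193, 82
Sorted deviations: 0, 4, 20, 50, 65, 74, 82, 112, 193, 207, 208 → MAD = 74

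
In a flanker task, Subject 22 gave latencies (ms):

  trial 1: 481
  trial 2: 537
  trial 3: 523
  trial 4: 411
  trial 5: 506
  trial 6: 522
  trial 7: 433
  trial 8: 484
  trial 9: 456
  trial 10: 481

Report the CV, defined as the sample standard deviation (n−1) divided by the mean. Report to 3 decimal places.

n = 10, Σ = 4834, M = 483.4000
Σ(x−M)² = 14986.400; s = √(14986.400/9) = 40.8063
CV = 40.8063 / 483.4000 = 0.08442

0.084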